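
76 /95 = 4 /5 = 0.80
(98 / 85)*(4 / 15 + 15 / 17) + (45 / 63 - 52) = -7580327 / 151725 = -49.96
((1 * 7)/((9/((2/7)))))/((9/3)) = 2/27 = 0.07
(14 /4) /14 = 1 /4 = 0.25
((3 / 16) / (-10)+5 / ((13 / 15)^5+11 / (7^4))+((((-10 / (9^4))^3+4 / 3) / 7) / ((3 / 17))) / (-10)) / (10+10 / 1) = 0.50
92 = 92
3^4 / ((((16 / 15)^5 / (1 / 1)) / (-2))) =-61509375 / 524288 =-117.32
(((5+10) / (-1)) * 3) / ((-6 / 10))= 75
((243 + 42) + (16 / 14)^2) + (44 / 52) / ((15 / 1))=2736194 / 9555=286.36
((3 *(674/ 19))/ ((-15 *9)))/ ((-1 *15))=674/ 12825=0.05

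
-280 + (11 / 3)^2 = -2399 / 9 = -266.56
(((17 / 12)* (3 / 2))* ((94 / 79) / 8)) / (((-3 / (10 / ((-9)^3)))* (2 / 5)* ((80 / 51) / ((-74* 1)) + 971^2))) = 12564275 / 3278800164059424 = 0.00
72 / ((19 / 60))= 4320 / 19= 227.37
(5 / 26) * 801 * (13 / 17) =4005 / 34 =117.79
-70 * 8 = -560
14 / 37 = 0.38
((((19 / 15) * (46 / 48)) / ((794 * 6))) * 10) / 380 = 23 / 3430080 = 0.00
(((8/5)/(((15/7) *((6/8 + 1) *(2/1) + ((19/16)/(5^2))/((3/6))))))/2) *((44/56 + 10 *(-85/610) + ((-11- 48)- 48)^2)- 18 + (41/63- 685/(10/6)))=1355200816/1184193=1144.41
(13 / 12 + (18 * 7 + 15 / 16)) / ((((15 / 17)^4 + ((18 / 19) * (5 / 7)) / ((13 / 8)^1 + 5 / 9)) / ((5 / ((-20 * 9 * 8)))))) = -2143378459229 / 4419026025984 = -0.49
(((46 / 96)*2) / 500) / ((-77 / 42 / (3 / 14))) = -69 / 308000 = -0.00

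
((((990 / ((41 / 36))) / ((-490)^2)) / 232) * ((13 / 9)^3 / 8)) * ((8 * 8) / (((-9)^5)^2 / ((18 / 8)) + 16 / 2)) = 24167 / 99540338047325910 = 0.00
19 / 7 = 2.71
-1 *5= -5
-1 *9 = -9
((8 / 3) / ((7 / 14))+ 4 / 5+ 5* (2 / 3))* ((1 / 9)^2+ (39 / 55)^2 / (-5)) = -15346792 / 18376875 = -0.84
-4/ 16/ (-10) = 1/ 40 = 0.02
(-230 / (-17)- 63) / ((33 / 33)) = -841 / 17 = -49.47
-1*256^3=-16777216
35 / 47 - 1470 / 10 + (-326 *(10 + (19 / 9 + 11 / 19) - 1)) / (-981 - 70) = -1204773476 / 8446887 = -142.63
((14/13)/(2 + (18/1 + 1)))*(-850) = -1700/39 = -43.59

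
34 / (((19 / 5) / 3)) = 510 / 19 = 26.84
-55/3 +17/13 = -664/39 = -17.03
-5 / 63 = -0.08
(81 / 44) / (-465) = -27 / 6820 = -0.00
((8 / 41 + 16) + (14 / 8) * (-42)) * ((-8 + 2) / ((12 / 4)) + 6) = -9398 / 41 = -229.22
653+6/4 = 1309/2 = 654.50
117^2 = 13689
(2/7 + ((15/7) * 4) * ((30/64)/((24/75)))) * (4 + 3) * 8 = 5753/8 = 719.12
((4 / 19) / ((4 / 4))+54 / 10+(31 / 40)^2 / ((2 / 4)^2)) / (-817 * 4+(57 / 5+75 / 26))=-791687 / 321467080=-0.00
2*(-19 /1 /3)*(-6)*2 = 152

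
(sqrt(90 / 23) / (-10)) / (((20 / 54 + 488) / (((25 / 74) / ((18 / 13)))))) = -585 * sqrt(230) / 89770288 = -0.00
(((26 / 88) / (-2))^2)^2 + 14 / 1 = 839602065 / 59969536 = 14.00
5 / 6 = 0.83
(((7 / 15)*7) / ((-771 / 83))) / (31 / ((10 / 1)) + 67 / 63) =-56938 / 674111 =-0.08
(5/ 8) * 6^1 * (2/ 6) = 5/ 4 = 1.25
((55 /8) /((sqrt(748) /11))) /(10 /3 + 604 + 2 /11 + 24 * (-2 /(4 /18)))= 363 * sqrt(187) /702848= 0.01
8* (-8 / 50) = -32 / 25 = -1.28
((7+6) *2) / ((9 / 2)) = 5.78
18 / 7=2.57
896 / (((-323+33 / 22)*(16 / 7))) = -784 / 643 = -1.22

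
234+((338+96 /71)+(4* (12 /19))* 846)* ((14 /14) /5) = 4919284 /6745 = 729.32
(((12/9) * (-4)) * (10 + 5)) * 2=-160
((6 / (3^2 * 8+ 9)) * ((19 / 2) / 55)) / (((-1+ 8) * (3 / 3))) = 19 / 10395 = 0.00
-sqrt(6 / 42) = -0.38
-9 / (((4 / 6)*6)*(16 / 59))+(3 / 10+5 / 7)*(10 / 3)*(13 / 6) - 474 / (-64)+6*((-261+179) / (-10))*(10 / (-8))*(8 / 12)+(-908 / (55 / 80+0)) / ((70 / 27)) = -17233559 / 31680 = -543.99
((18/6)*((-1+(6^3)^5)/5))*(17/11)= 4795886842665/11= 435989712969.55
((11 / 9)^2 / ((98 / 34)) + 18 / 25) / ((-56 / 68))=-2088739 / 1389150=-1.50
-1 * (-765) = 765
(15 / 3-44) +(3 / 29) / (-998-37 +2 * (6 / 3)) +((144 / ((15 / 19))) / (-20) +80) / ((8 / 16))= 102.76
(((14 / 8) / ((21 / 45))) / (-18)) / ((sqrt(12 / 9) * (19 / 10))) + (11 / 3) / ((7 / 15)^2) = 825 / 49 - 25 * sqrt(3) / 456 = 16.74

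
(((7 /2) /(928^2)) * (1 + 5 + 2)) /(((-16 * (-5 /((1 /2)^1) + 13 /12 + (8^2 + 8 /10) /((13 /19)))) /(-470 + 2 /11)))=440895 /39619146688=0.00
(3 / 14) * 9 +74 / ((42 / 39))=989 / 14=70.64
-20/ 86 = -10/ 43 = -0.23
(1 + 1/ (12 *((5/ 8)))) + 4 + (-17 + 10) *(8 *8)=-6643/ 15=-442.87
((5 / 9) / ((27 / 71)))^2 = 126025 / 59049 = 2.13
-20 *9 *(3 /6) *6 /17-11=-727 /17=-42.76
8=8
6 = 6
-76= -76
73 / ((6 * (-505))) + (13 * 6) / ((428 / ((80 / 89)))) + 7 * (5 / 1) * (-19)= -19184337229 / 28854690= -664.86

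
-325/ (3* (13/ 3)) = -25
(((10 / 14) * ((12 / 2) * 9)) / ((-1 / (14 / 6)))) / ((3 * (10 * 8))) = -3 / 8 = -0.38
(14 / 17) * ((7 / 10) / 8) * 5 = 49 / 136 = 0.36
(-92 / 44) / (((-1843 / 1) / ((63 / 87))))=483 / 587917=0.00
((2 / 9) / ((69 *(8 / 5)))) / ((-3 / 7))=-35 / 7452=-0.00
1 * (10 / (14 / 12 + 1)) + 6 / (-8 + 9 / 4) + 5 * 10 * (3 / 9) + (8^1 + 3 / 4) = 104011 / 3588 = 28.99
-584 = -584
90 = 90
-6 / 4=-3 / 2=-1.50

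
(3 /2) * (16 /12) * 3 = 6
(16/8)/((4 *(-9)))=-1/18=-0.06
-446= -446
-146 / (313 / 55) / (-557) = 8030 / 174341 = 0.05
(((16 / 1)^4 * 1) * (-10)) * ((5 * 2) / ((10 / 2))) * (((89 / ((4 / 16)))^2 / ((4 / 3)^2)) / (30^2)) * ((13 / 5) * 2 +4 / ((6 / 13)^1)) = -107975016448 / 75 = -1439666885.97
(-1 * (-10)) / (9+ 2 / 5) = 50 / 47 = 1.06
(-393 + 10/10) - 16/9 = -3544/9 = -393.78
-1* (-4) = 4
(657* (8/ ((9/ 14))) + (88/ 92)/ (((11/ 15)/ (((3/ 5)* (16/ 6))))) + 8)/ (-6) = -31380/ 23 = -1364.35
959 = 959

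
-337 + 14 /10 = -1678 /5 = -335.60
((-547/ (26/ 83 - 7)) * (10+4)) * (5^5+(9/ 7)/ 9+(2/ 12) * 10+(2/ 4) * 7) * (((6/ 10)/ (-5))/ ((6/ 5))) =-5969005673/ 16650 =-358498.84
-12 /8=-3 /2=-1.50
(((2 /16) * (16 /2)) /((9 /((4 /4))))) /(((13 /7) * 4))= 7 /468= 0.01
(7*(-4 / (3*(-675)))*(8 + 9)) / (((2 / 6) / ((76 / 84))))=1292 / 2025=0.64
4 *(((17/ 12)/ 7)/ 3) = 17/ 63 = 0.27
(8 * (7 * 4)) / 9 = 24.89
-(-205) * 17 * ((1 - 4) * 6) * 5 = -313650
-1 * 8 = -8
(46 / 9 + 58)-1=559 / 9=62.11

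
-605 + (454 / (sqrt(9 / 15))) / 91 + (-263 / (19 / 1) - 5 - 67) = -13126 / 19 + 454 * sqrt(15) / 273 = -684.40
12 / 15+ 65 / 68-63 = -20823 / 340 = -61.24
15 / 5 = 3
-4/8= -1/2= -0.50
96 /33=32 /11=2.91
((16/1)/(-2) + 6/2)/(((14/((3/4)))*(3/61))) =-305/56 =-5.45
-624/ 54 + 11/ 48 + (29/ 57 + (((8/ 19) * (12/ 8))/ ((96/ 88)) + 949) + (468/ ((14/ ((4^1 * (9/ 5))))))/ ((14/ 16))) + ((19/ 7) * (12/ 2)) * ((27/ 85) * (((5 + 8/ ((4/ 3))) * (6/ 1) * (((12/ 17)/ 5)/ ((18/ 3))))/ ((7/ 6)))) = 1220.72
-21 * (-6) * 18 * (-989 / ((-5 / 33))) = 74020716 / 5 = 14804143.20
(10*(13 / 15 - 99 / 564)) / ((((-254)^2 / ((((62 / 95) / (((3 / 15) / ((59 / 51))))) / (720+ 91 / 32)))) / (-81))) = -0.00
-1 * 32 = -32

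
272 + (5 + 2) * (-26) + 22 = 112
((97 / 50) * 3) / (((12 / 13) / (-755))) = -190411 / 40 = -4760.28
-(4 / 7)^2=-16 / 49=-0.33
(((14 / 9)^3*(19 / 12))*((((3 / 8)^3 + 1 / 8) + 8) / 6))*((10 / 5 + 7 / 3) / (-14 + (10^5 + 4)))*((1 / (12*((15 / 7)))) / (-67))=-2483087789 / 12152486005862400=-0.00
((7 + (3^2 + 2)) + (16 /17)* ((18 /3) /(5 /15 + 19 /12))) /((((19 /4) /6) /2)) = 393120 /7429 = 52.92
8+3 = 11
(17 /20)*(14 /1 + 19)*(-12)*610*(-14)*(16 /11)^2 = 66898944 /11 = 6081722.18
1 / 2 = 0.50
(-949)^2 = 900601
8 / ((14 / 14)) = 8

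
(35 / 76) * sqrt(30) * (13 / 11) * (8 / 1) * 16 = 14560 * sqrt(30) / 209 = 381.57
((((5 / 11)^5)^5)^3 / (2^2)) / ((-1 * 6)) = -26469779601696885595885078146238811314105987548828125 / 30525488913481556497628591345598819138150770117172421435985243441399849071278024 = -0.00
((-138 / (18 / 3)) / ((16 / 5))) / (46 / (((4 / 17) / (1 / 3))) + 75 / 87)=-10005 / 91912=-0.11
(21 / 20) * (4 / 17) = 21 / 85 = 0.25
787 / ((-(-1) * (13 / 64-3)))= -50368 / 179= -281.39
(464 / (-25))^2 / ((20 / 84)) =4521216 / 3125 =1446.79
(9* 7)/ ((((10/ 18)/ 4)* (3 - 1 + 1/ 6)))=13608/ 65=209.35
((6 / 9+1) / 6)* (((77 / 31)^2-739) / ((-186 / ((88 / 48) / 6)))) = 2151875 / 6434856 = 0.33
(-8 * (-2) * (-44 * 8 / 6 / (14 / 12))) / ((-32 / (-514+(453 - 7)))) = -1709.71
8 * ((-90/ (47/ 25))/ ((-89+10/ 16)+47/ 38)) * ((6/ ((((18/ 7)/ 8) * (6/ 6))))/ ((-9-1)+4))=-1702400/ 124503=-13.67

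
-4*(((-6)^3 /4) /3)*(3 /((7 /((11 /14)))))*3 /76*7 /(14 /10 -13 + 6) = -4455 /3724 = -1.20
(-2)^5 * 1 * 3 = -96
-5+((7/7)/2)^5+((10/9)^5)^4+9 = 4768338844218343815329/389045294689821721632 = 12.26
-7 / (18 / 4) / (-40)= 7 / 180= 0.04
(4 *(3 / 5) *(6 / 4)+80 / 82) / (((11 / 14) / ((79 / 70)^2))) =418147 / 56375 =7.42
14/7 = 2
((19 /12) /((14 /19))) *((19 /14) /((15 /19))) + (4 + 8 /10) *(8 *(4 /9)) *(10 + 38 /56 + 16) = 16193809 /35280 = 459.01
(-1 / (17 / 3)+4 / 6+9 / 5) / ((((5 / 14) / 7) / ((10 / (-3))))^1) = -149.63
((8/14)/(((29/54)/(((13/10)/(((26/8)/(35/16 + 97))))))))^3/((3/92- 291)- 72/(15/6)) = -2412618453838836/10254131280925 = -235.28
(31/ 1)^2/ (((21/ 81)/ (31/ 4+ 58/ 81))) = 2636023/ 84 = 31381.23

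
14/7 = 2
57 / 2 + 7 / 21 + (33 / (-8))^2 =8803 / 192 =45.85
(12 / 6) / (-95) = -2 / 95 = -0.02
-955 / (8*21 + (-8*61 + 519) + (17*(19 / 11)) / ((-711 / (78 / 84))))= -104566770 / 21785107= -4.80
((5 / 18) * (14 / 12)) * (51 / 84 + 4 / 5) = 197 / 432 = 0.46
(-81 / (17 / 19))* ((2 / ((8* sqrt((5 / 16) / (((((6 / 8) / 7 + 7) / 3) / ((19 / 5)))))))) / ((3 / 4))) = -18* sqrt(79401) / 119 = -42.62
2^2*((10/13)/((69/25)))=1000/897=1.11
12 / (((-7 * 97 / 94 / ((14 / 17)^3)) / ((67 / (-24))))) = 1234408 / 476561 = 2.59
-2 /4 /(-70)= 1 /140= 0.01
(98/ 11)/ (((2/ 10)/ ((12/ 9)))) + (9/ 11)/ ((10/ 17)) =20059/ 330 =60.78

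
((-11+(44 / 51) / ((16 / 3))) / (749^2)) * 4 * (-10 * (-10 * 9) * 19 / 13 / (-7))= 0.01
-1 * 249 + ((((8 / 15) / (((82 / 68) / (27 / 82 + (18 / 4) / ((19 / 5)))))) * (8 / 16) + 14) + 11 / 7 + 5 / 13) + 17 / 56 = -3859858883 / 16608280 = -232.41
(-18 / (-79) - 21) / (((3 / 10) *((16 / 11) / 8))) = -30085 / 79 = -380.82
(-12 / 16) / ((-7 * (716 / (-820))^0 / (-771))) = -82.61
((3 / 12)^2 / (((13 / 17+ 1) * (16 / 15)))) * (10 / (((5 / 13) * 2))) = 0.43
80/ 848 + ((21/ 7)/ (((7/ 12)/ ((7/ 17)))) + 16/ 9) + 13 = 137770/ 8109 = 16.99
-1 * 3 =-3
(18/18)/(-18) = -1/18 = -0.06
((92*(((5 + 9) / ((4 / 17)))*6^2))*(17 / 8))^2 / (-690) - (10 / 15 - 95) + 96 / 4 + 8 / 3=-2541459299 / 10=-254145929.90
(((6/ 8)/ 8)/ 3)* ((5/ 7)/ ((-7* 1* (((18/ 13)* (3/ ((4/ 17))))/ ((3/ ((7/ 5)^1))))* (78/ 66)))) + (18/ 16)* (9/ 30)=707779/ 2099160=0.34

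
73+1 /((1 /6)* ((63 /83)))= 1699 /21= 80.90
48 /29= 1.66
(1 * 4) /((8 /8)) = 4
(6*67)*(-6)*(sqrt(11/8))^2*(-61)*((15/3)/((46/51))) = 103176315/92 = 1121481.68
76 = 76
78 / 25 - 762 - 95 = -21347 / 25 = -853.88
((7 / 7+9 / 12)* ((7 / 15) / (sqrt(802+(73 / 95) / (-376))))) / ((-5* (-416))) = 7* sqrt(255820987310) / 255370814400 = 0.00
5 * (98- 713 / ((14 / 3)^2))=63955 / 196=326.30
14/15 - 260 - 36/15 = -261.47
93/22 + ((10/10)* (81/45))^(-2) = 8083/1782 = 4.54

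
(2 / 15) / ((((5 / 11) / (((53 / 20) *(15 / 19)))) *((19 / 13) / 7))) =53053 / 18050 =2.94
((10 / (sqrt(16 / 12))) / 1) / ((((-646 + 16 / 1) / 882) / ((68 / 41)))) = -476 * sqrt(3) / 41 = -20.11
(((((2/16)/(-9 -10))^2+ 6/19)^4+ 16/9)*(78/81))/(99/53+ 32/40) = 15793626333789565412125/24476222658502698467328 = 0.65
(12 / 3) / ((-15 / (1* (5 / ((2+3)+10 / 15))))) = -4 / 17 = -0.24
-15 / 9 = -5 / 3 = -1.67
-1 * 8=-8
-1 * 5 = -5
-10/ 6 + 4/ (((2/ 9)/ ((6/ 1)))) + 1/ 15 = 532/ 5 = 106.40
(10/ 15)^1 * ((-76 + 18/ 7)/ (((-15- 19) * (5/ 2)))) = 1028/ 1785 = 0.58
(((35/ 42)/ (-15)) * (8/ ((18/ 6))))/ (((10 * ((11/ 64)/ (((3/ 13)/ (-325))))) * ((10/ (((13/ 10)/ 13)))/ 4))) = 128/ 52284375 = 0.00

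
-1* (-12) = 12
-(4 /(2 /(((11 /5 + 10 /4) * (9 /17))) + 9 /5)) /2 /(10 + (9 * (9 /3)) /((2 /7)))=-8460 /1150963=-0.01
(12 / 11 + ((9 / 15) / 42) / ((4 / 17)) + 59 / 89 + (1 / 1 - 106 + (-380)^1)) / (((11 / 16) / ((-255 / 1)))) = 13509981294 / 75383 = 179217.88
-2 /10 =-1 /5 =-0.20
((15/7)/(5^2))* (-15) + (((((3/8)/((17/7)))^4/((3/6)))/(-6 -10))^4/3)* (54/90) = -2524614054896534576753520682834908057273/1963588709363971345263612289077959720960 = -1.29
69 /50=1.38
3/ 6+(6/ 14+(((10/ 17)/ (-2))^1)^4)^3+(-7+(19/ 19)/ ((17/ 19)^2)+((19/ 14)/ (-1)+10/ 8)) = -4216687796384910669/ 799357709479232092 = -5.28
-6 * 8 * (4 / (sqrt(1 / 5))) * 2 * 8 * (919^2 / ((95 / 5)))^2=-2191206244518912 * sqrt(5) / 361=-13572537715973.17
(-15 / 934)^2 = 225 / 872356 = 0.00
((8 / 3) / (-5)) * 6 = -16 / 5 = -3.20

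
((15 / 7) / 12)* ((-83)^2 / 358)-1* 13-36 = -456731 / 10024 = -45.56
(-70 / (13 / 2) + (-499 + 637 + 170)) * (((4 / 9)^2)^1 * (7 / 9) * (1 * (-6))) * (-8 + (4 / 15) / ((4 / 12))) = 1154048 / 585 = 1972.73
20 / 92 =5 / 23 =0.22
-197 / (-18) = 197 / 18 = 10.94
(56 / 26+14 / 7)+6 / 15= 4.55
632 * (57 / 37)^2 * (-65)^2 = 8675479800 / 1369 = 6337092.62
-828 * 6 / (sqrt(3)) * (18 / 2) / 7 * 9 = -134136 * sqrt(3) / 7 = -33190.05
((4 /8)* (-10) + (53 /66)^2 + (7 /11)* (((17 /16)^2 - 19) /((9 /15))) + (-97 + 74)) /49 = -0.95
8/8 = 1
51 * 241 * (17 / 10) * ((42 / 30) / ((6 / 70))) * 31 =105796831 / 10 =10579683.10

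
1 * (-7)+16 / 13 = -75 / 13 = -5.77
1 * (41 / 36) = 41 / 36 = 1.14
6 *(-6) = -36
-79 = -79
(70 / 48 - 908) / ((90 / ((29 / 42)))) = -630953 / 90720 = -6.95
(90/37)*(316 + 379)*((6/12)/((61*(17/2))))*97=6067350/38369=158.13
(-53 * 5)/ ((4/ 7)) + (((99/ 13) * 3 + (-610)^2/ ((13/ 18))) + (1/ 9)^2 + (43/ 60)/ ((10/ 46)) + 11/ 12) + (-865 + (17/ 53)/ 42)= 20076707328569/ 39066300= 513913.71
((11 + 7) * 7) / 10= 63 / 5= 12.60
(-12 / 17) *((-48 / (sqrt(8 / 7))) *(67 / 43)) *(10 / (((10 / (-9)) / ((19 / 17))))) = -1649808 *sqrt(14) / 12427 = -496.74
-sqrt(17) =-4.12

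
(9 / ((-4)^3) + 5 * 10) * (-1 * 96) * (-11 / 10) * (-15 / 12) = -6581.44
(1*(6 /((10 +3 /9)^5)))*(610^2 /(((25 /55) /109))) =130096727640 /28629151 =4544.20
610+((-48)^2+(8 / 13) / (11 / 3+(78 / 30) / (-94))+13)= 195250961 / 66703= 2927.17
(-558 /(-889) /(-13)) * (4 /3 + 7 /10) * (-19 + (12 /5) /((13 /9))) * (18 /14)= 1174311 /536575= 2.19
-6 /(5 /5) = -6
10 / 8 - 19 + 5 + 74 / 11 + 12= 263 / 44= 5.98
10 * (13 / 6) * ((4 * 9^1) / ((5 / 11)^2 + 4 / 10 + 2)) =471900 / 1577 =299.24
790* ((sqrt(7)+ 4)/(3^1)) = 790* sqrt(7)/3+ 3160/3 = 1750.05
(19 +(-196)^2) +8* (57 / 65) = 2498731 / 65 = 38442.02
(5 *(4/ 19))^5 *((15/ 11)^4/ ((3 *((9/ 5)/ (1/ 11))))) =30000000000/ 398778220049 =0.08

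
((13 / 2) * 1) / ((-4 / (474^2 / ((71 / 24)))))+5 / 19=-166484561 / 1349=-123413.31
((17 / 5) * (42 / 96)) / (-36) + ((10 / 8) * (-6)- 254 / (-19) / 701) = -288543841 / 38358720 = -7.52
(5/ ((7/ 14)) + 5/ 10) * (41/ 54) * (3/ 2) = 287/ 24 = 11.96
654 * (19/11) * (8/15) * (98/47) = 3247328/2585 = 1256.22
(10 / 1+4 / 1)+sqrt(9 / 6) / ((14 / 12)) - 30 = -16+3 * sqrt(6) / 7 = -14.95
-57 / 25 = -2.28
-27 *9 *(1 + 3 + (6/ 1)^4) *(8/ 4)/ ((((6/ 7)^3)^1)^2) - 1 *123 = -38238877/ 24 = -1593286.54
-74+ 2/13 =-960/13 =-73.85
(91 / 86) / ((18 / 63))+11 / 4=555 / 86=6.45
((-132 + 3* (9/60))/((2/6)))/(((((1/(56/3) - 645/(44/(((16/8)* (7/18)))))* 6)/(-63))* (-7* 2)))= 5469849/209710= 26.08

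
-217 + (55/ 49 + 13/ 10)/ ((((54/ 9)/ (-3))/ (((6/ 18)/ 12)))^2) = -551213533/ 2540160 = -217.00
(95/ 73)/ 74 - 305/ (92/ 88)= -36245235/ 124246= -291.72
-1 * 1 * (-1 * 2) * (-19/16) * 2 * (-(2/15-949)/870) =-270427/52200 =-5.18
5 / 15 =1 / 3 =0.33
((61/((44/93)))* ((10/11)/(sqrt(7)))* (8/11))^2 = 12873171600/12400927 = 1038.08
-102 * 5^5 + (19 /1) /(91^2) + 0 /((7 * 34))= -2639568731 /8281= -318750.00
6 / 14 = 3 / 7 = 0.43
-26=-26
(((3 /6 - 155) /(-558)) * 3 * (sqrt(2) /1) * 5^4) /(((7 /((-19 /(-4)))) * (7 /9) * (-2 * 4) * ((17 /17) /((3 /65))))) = -6604875 * sqrt(2) /2527616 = -3.70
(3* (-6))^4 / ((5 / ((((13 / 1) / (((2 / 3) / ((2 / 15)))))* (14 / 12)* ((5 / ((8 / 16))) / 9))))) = 353808 / 5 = 70761.60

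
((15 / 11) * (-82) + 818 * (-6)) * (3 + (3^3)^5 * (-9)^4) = -5198398048634940 / 11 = -472581640784994.55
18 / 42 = 3 / 7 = 0.43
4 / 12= 1 / 3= 0.33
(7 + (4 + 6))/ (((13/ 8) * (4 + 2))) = 68/ 39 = 1.74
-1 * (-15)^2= -225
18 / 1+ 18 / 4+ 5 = 55 / 2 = 27.50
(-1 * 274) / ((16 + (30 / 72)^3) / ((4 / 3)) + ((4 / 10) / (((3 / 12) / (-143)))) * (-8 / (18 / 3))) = -0.86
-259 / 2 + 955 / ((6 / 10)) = 8773 / 6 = 1462.17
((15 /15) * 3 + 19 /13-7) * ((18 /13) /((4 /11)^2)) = -35937 /1352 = -26.58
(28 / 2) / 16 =7 / 8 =0.88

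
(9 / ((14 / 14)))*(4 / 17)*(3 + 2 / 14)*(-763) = -5078.12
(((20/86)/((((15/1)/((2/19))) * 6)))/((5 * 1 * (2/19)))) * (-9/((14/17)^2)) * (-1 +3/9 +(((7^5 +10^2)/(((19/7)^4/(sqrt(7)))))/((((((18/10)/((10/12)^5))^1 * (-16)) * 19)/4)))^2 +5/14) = -5396222502815328272388573913/141724876163734834889222062080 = -0.04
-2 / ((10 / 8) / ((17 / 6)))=-68 / 15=-4.53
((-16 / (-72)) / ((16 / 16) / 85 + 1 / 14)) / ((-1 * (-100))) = 119 / 4455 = 0.03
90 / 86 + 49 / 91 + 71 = 40575 / 559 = 72.58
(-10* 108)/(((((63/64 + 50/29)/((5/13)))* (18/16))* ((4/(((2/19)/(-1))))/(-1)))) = -4454400/1241669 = -3.59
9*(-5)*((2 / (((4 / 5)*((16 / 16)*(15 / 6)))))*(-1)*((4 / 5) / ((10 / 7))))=126 / 5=25.20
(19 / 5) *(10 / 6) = 19 / 3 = 6.33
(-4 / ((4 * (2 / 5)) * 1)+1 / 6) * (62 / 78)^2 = -6727 / 4563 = -1.47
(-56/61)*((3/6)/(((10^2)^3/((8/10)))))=-7/19062500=-0.00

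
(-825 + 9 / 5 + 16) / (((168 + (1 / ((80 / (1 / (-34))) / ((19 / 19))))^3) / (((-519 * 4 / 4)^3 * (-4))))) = -9083431181443439001600 / 3380772863999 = -2686791318.69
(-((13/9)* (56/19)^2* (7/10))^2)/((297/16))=-325757845504/78378307425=-4.16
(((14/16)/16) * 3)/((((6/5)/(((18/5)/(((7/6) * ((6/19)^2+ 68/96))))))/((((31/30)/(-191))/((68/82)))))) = -12388437/3637159520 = -0.00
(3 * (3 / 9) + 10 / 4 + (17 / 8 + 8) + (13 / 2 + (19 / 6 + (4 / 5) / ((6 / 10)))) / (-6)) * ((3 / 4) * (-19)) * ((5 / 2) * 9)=-241965 / 64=-3780.70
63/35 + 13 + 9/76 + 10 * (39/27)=29.36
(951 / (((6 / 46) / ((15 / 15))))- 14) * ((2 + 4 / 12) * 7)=356573 / 3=118857.67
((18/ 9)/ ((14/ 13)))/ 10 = 13/ 70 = 0.19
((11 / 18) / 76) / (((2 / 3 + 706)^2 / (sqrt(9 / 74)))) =33*sqrt(74) / 50553011200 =0.00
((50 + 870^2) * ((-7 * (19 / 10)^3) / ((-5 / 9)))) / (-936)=-726868807 / 10400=-69891.23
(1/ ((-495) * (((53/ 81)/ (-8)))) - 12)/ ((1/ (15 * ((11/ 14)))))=-52362/ 371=-141.14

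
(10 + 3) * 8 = 104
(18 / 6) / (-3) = -1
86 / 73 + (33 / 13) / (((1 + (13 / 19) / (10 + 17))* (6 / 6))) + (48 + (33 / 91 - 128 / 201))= 36085855489 / 702337818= 51.38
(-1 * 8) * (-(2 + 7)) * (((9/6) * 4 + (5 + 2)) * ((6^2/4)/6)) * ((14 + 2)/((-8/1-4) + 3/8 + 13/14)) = -1257984/599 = -2100.14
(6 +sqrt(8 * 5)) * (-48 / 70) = -48 * sqrt(10) / 35 - 144 / 35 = -8.45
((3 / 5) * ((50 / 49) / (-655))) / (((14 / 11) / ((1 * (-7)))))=33 / 6419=0.01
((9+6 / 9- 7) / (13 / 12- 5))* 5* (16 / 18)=-1280 / 423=-3.03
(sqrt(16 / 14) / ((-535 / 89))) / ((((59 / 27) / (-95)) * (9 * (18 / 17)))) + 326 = 28747 * sqrt(14) / 132573 + 326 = 326.81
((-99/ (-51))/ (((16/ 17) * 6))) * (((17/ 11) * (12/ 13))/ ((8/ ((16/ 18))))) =17/ 312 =0.05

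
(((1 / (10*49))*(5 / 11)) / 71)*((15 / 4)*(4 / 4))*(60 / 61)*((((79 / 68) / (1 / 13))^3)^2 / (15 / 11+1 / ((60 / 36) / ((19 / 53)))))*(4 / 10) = 358770265725465645675 / 2475823878807953408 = 144.91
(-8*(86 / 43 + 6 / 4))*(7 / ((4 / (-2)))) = 98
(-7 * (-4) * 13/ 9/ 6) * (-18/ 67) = -1.81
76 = 76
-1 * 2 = -2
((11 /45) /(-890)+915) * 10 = 9150.00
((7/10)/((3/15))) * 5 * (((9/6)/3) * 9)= 315/4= 78.75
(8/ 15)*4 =32/ 15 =2.13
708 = 708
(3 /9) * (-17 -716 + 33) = -233.33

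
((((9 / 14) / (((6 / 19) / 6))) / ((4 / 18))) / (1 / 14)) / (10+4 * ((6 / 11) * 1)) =16929 / 268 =63.17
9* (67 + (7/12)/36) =28951/48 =603.15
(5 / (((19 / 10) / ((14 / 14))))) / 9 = 50 / 171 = 0.29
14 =14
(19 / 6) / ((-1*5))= -19 / 30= -0.63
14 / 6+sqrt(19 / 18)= sqrt(38) / 6+7 / 3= 3.36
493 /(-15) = -493 /15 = -32.87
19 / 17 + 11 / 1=206 / 17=12.12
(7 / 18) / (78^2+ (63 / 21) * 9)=1 / 15714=0.00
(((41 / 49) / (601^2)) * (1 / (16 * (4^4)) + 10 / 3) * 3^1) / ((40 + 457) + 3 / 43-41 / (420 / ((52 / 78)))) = 3249799605 / 69718241865316352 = 0.00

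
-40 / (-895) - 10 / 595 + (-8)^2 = 1363858 / 21301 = 64.03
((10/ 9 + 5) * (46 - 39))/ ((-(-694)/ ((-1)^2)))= 385/ 6246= 0.06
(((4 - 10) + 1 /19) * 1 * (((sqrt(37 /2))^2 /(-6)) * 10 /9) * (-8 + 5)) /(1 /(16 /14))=-83620 /1197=-69.86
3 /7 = 0.43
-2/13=-0.15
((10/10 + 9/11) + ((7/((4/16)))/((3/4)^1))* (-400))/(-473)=492740/15609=31.57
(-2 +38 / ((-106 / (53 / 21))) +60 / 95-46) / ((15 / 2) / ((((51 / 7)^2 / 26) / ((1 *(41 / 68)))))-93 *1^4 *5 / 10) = 1.09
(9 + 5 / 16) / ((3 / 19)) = 2831 / 48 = 58.98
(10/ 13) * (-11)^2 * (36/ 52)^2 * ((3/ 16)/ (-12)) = -49005/ 70304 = -0.70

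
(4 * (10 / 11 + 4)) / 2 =108 / 11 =9.82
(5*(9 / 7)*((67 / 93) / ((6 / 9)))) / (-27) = -335 / 1302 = -0.26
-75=-75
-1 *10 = -10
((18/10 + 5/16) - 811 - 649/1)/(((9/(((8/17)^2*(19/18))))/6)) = -984884/4335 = -227.19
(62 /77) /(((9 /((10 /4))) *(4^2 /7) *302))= 0.00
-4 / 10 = -2 / 5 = -0.40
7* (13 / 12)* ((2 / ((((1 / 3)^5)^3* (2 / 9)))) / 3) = 1305750537 / 4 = 326437634.25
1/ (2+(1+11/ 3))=3/ 20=0.15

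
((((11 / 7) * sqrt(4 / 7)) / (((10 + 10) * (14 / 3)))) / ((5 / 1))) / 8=33 * sqrt(7) / 274400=0.00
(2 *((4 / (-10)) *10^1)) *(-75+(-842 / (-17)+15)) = 1424 / 17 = 83.76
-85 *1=-85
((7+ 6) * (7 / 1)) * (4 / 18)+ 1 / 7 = 1283 / 63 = 20.37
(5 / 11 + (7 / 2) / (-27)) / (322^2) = 193 / 61588296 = 0.00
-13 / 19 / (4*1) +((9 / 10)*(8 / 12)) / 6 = -27 / 380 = -0.07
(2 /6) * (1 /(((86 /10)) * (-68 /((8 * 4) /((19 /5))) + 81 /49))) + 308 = 500096884 /1623723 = 307.99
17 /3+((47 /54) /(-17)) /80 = 416113 /73440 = 5.67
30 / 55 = 6 / 11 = 0.55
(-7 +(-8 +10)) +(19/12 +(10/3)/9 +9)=643/108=5.95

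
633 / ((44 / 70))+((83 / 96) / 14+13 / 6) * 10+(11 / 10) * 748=68454713 / 36960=1852.13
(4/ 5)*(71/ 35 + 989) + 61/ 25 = 139171/ 175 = 795.26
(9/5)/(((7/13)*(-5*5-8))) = -39/385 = -0.10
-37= -37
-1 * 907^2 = -822649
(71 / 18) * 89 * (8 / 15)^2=202208 / 2025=99.86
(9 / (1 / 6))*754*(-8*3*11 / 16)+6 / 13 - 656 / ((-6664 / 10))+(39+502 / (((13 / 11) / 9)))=-7233237383 / 10829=-667950.63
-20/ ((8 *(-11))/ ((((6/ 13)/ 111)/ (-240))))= -1/ 253968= -0.00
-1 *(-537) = 537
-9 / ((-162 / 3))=0.17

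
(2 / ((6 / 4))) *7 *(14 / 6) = 196 / 9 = 21.78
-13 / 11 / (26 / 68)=-34 / 11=-3.09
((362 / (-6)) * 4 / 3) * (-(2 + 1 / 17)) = 25340 / 153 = 165.62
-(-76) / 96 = 0.79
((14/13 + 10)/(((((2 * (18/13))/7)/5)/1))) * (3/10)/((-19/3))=-126/19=-6.63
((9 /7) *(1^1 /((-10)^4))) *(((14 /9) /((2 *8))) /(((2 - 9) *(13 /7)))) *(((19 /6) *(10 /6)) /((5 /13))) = -19 /1440000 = -0.00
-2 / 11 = -0.18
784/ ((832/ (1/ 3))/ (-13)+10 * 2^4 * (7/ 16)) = -392/ 61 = -6.43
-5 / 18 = -0.28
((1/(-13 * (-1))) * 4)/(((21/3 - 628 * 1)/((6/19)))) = -8/51129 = -0.00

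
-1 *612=-612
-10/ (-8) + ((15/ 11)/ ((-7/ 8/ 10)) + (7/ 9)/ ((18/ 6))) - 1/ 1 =-15.08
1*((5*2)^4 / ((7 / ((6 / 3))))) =20000 / 7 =2857.14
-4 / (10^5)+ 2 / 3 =49997 / 75000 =0.67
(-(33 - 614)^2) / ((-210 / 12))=96446 / 5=19289.20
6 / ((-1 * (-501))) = 2 / 167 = 0.01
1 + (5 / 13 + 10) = 148 / 13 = 11.38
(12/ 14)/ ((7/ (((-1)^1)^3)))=-6/ 49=-0.12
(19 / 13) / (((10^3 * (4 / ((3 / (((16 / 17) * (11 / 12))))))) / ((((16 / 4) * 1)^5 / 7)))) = 23256 / 125125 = 0.19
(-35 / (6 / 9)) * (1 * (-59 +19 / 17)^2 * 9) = -457500960 / 289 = -1583048.30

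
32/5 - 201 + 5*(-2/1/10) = -978/5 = -195.60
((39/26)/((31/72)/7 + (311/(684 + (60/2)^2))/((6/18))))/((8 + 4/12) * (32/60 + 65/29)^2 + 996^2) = 0.00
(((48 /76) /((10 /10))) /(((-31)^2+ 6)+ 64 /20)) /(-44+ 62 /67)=-670 /44333289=-0.00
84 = 84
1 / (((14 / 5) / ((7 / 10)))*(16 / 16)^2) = 0.25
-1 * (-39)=39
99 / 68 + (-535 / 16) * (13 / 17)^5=-165567439 / 22717712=-7.29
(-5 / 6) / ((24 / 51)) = -85 / 48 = -1.77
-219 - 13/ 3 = -670/ 3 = -223.33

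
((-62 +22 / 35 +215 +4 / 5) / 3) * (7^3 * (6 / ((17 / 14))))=1483132 / 17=87243.06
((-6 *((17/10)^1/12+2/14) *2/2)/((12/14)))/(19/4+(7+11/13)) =-3107/19650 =-0.16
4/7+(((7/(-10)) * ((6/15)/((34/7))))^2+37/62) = 183674767/156782500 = 1.17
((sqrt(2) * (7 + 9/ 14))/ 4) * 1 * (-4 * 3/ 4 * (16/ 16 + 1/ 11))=-963 * sqrt(2)/ 154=-8.84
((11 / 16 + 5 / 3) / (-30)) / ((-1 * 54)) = 113 / 77760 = 0.00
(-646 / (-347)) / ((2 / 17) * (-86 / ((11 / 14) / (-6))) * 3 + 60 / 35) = 422807 / 53030622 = 0.01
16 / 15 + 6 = 106 / 15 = 7.07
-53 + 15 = -38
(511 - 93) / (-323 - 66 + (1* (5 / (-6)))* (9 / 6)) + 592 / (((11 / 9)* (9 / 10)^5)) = 92290530088 / 112658931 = 819.20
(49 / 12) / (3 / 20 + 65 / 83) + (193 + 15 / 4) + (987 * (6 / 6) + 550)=32308285 / 18588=1738.13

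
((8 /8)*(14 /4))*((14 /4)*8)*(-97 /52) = -4753 /26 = -182.81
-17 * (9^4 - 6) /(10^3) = -22287 /200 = -111.44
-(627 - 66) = -561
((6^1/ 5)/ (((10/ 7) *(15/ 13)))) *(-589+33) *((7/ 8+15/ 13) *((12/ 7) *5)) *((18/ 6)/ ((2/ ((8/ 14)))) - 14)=16189608/ 175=92512.05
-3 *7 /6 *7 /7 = -7 /2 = -3.50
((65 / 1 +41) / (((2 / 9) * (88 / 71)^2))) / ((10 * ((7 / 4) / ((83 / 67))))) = 199578231 / 9079840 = 21.98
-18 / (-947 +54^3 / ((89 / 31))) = -1602 / 4797101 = -0.00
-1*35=-35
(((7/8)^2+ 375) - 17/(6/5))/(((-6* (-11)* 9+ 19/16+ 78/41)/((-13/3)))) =-37004591/14100876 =-2.62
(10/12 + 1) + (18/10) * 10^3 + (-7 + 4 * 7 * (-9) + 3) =9275/6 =1545.83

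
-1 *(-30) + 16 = 46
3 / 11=0.27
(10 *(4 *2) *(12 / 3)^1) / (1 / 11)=3520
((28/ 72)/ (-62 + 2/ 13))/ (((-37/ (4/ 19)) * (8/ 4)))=91/ 5086908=0.00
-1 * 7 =-7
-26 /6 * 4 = -52 /3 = -17.33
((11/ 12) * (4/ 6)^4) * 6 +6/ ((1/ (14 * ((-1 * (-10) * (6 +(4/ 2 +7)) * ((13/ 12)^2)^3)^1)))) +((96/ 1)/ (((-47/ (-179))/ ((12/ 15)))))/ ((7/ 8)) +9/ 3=470867125817/ 22740480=20706.12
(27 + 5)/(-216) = -4/27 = -0.15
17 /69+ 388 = 26789 /69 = 388.25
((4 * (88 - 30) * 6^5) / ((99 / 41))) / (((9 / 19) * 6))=2891648 / 11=262877.09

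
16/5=3.20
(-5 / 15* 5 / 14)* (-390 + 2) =970 / 21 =46.19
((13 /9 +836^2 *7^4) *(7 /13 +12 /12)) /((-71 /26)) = -604097747080 /639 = -945379885.88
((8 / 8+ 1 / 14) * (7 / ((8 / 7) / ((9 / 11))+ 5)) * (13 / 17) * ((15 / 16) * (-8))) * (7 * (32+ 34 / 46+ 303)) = -383107725 / 24242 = -15803.47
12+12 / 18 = 38 / 3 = 12.67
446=446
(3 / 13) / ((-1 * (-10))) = 0.02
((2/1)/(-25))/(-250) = 1/3125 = 0.00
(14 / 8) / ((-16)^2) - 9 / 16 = -569 / 1024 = -0.56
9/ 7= 1.29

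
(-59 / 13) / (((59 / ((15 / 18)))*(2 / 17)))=-85 / 156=-0.54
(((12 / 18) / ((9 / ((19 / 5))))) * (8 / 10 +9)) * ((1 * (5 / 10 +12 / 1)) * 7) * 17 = 110789 / 27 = 4103.30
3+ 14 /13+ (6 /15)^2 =1377 /325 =4.24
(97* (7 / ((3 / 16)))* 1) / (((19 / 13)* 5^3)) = 141232 / 7125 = 19.82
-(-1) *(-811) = -811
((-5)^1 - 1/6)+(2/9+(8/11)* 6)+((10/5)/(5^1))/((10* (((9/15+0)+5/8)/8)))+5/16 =-2749/388080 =-0.01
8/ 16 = 1/ 2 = 0.50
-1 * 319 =-319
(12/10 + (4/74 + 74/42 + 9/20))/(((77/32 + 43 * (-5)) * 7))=-0.00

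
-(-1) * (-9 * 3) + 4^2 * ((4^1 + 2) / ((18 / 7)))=31 / 3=10.33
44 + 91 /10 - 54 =-9 /10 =-0.90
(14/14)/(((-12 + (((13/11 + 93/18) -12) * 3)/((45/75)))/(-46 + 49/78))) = 38929/34541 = 1.13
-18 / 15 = -6 / 5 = -1.20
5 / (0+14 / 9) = 45 / 14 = 3.21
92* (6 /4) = 138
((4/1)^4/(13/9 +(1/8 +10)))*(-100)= -1843200/833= -2212.73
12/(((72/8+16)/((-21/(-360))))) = 7/250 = 0.03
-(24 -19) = -5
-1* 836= -836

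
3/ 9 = 1/ 3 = 0.33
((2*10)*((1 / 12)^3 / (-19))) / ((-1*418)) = 5 / 3430944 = 0.00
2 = 2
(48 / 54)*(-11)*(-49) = 4312 / 9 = 479.11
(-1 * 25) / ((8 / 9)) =-225 / 8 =-28.12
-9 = -9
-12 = -12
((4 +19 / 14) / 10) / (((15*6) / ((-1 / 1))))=-1 / 168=-0.01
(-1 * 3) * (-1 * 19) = 57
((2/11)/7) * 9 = 18/77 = 0.23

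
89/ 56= 1.59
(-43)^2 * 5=9245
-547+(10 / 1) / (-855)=-547.01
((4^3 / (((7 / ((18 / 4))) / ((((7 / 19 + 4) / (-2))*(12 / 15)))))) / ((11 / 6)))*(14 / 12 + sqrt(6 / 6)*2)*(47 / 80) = -140436 / 1925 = -72.95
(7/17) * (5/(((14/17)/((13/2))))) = 65/4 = 16.25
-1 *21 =-21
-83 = -83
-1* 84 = -84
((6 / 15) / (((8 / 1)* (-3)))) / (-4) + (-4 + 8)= 961 / 240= 4.00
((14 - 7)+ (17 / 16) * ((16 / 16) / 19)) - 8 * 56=-440.94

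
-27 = -27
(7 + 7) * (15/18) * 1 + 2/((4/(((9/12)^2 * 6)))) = 641/48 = 13.35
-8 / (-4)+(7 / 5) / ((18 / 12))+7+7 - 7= 149 / 15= 9.93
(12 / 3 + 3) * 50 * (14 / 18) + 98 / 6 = 2597 / 9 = 288.56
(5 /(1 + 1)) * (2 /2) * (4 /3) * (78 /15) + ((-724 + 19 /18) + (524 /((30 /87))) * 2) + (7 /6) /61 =6405754 /2745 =2333.61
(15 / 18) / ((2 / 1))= 5 / 12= 0.42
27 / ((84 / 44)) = 99 / 7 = 14.14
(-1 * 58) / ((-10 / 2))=58 / 5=11.60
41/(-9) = -41/9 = -4.56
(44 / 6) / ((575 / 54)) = 396 / 575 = 0.69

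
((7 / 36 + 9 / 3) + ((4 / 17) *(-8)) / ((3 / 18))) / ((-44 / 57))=94183 / 8976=10.49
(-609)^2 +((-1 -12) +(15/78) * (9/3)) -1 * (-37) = 9643545/26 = 370905.58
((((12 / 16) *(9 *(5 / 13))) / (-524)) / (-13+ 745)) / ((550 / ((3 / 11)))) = -27 / 8044699520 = -0.00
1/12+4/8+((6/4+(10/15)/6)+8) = 367/36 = 10.19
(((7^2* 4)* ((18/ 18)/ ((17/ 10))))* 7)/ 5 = 2744/ 17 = 161.41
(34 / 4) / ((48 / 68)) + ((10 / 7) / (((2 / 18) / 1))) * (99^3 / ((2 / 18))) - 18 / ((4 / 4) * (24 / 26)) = 18862611307 / 168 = 112277448.26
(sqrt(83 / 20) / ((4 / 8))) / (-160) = -sqrt(415) / 800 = -0.03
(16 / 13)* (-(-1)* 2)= 32 / 13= 2.46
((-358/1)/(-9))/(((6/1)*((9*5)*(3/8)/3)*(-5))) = -1432/6075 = -0.24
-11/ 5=-2.20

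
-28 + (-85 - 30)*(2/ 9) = -482/ 9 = -53.56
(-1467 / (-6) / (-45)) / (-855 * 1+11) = 163 / 25320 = 0.01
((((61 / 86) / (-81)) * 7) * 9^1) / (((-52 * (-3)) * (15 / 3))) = -427 / 603720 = -0.00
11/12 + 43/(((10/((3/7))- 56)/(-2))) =2087/588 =3.55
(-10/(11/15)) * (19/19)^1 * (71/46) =-5325/253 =-21.05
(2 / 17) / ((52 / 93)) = 93 / 442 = 0.21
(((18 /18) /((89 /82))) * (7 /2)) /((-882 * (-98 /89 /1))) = 41 /12348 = 0.00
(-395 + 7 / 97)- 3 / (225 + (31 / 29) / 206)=-51494624182 / 130385557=-394.94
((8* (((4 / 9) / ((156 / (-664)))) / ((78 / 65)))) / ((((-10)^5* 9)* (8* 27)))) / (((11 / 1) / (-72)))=-83 / 195463125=-0.00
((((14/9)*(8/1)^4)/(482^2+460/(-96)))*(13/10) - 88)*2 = -161689904/919065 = -175.93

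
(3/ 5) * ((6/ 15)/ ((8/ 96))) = 72/ 25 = 2.88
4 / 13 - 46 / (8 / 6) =-889 / 26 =-34.19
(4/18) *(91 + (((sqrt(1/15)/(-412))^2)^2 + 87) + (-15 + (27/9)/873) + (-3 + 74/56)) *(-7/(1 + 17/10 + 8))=-710137532651880679/30278852193862080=-23.45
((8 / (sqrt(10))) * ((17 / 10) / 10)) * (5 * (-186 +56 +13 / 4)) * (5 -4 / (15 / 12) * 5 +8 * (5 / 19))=1456611 * sqrt(10) / 1900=2424.32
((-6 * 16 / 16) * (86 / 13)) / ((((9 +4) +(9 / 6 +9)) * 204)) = -86 / 10387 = -0.01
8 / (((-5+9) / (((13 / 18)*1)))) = 13 / 9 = 1.44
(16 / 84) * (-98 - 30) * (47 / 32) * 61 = -45872 / 21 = -2184.38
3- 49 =-46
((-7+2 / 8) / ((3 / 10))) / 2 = -45 / 4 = -11.25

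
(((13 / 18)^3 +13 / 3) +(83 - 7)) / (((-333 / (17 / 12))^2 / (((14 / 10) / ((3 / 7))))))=6665596861 / 1396882039680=0.00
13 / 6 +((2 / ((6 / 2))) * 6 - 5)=7 / 6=1.17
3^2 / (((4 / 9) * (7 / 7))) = 81 / 4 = 20.25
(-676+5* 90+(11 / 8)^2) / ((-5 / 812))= 2911629 / 80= 36395.36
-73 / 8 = -9.12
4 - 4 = 0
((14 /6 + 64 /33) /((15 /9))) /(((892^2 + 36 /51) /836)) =45543 /16907875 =0.00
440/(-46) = -220/23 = -9.57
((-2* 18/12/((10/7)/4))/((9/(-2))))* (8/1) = 224/15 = 14.93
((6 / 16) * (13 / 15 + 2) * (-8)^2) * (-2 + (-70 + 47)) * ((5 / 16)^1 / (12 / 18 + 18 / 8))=-1290 / 7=-184.29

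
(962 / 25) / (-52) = -37 / 50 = -0.74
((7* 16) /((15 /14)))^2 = 2458624 /225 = 10927.22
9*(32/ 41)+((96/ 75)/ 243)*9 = 195712/ 27675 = 7.07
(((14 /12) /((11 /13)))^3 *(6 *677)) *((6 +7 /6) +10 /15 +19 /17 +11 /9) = 144377421461 /1332936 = 108315.34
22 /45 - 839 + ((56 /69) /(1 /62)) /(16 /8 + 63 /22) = -91715153 /110745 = -828.17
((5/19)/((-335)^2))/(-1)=-1/426455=-0.00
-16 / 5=-3.20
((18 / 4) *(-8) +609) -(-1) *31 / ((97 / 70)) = 595.37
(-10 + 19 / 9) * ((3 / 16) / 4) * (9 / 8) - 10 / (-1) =9.58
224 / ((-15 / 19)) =-4256 / 15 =-283.73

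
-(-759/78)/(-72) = -253/1872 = -0.14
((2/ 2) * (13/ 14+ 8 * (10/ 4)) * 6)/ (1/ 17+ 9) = 14943/ 1078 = 13.86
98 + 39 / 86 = 98.45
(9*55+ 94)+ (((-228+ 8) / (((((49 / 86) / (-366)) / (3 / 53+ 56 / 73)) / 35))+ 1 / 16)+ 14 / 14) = 1765782301803 / 433328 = 4074932.39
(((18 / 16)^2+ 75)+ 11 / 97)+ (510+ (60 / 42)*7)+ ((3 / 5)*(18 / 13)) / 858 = 34413129567 / 57703360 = 596.38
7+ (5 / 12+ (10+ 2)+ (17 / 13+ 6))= 4169 / 156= 26.72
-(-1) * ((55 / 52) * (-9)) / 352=-45 / 1664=-0.03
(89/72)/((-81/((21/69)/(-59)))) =623/7914024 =0.00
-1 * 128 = -128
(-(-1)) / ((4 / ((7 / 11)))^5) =16807 / 164916224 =0.00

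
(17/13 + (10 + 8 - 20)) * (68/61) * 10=-6120/793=-7.72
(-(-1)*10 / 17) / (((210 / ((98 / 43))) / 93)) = 434 / 731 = 0.59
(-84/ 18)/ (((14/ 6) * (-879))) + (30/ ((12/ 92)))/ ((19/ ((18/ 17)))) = 3639706/ 283917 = 12.82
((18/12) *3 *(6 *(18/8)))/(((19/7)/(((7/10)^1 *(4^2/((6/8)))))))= 31752/95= 334.23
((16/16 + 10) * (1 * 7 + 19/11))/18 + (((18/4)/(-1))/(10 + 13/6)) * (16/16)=1087/219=4.96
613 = 613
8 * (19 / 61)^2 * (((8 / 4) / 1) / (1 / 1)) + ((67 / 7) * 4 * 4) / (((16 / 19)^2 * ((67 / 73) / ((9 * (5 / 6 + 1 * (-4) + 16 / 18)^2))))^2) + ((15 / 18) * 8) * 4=7302486594831777673 / 9263976873984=788266.93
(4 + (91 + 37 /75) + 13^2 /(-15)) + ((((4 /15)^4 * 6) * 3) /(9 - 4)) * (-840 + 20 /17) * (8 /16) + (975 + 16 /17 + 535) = 151807813 /95625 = 1587.53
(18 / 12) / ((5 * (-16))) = -3 / 160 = -0.02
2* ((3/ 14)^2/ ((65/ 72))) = 324/ 3185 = 0.10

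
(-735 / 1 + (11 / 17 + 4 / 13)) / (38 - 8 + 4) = -81112 / 3757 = -21.59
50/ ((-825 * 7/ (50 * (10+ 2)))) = -400/ 77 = -5.19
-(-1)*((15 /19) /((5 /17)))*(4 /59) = 204 /1121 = 0.18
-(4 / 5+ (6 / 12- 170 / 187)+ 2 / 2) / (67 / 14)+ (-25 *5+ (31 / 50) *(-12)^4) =234569216 / 18425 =12731.03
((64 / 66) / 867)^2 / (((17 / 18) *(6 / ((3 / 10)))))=512 / 7731121365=0.00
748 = 748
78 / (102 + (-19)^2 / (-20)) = 1560 / 1679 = 0.93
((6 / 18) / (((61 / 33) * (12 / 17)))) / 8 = 187 / 5856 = 0.03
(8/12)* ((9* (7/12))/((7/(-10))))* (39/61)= -195/61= -3.20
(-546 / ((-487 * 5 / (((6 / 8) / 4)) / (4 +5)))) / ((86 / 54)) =199017 / 837640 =0.24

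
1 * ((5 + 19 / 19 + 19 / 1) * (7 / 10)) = 35 / 2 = 17.50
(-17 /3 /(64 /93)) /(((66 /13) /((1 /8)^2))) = -6851 /270336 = -0.03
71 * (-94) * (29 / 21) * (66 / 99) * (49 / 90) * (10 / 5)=-2709644 / 405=-6690.48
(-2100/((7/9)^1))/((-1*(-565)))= -540/113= -4.78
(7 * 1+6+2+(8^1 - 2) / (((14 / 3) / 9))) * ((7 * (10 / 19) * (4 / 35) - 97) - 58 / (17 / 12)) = -8261934 / 2261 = -3654.11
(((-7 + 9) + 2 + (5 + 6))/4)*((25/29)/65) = 75/1508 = 0.05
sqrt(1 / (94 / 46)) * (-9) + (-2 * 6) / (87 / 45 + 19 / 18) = -9 * sqrt(1081) / 47 -1080 / 269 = -10.31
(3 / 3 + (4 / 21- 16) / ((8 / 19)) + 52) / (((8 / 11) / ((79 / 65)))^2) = 490099489 / 11356800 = 43.15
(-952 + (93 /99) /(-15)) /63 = -471271 /31185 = -15.11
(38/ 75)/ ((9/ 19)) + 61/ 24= 19501/ 5400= 3.61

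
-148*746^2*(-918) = 75610489824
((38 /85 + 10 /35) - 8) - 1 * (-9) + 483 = 288416 /595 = 484.73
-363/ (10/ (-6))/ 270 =121/ 150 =0.81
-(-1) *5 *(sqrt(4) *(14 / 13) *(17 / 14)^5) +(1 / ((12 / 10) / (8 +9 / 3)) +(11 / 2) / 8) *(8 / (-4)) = 3267053 / 374556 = 8.72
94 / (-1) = -94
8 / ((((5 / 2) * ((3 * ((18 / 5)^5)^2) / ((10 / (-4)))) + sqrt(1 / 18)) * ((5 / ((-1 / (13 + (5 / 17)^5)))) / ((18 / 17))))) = 344095916748046875000 * sqrt(2) / 19063234965558566101580079495653671 + 2264524542377241696000000000 / 19063234965558566101580079495653671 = 0.00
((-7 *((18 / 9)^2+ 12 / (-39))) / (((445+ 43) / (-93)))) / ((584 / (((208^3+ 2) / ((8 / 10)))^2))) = 1067201515638.77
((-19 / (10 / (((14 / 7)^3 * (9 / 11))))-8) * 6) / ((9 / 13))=-29224 / 165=-177.12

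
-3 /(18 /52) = -26 /3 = -8.67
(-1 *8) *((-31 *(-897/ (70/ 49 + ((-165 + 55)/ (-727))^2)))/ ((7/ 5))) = -58787223612/ 536999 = -109473.62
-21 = -21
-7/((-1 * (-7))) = -1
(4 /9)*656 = 2624 /9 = 291.56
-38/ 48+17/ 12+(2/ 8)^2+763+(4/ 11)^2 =1478755/ 1936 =763.82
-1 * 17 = -17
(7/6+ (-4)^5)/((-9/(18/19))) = 323/3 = 107.67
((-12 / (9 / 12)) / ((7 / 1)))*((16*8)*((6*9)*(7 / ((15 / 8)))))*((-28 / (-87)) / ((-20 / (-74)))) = -50921472 / 725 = -70236.51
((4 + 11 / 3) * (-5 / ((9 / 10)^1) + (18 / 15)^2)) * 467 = -14735.06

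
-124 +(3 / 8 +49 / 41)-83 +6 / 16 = -33629 / 164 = -205.05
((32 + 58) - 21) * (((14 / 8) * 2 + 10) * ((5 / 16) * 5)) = 46575 / 32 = 1455.47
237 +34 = 271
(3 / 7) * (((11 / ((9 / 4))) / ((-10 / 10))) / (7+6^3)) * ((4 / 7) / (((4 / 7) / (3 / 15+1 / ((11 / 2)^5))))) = -0.00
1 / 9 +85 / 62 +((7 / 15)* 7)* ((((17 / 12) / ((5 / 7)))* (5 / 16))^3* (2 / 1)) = 4998678761 / 1645608960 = 3.04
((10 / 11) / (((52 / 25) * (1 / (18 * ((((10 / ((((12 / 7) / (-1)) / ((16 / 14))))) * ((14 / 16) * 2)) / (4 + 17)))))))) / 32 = -625 / 4576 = -0.14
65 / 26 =5 / 2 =2.50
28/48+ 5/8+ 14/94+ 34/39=32687/14664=2.23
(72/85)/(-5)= -72/425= -0.17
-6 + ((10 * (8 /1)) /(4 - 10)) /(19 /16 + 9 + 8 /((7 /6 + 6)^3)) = -284655682 /38961867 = -7.31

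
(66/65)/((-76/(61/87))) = -671/71630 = -0.01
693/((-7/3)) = -297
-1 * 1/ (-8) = 1/ 8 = 0.12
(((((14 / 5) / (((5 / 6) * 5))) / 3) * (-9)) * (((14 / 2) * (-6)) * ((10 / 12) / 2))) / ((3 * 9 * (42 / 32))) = 224 / 225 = 1.00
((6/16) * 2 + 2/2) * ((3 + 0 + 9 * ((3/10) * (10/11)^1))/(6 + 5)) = 105/121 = 0.87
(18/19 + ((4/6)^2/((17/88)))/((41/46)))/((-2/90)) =-2102810/13243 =-158.79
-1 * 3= -3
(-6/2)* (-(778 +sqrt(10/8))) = 3* sqrt(5)/2 +2334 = 2337.35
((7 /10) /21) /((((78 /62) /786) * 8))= 4061 /1560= 2.60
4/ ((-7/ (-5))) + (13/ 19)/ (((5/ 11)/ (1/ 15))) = 29501/ 9975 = 2.96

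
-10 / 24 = -5 / 12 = -0.42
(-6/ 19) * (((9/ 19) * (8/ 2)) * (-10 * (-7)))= -15120/ 361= -41.88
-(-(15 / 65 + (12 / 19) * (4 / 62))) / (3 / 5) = 3465 / 7657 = 0.45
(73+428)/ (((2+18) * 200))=501/ 4000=0.13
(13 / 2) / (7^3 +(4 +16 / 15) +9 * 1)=15 / 824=0.02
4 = 4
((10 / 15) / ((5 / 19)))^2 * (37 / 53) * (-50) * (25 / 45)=-534280 / 4293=-124.45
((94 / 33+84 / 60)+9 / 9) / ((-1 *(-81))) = 866 / 13365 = 0.06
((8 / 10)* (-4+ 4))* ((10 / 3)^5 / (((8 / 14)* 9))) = 0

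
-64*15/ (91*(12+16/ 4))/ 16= -15/ 364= -0.04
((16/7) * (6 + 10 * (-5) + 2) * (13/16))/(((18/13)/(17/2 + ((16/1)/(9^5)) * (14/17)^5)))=-240878492260081/503046815958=-478.84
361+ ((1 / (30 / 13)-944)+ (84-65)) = -16907 / 30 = -563.57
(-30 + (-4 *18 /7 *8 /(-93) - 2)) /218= -3376 /23653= -0.14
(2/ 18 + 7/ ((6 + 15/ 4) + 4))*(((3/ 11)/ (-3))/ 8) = -307/ 43560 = -0.01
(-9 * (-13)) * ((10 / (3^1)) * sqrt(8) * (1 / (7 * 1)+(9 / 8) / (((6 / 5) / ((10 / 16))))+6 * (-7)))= -7210905 * sqrt(2) / 224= -45525.71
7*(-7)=-49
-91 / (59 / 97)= -8827 / 59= -149.61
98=98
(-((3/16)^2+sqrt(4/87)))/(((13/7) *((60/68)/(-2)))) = 357/8320+476 *sqrt(87)/16965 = 0.30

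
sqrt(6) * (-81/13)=-15.26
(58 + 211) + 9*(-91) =-550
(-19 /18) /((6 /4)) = -19 /27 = -0.70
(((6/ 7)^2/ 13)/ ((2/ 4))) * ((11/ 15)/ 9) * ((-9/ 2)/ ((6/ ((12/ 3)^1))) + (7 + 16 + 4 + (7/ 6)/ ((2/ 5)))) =7106/ 28665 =0.25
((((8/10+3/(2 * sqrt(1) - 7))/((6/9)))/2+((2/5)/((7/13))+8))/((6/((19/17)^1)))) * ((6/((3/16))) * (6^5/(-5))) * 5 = -49051008/119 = -412193.34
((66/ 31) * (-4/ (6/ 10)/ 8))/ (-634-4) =0.00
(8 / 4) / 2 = 1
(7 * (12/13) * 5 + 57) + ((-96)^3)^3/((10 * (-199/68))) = 306100026154421428347/12935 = 23664478249278811.62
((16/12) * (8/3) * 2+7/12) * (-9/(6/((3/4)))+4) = 6371/288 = 22.12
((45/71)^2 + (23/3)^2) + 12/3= 63.18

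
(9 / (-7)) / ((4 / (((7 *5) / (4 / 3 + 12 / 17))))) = -2295 / 416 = -5.52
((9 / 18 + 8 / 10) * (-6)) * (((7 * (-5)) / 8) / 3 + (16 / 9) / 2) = 533 / 120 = 4.44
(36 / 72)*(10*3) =15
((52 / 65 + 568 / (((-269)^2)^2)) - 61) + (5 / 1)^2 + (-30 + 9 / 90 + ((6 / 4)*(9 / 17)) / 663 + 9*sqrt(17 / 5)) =-6403144706308921 / 98360407519985 + 9*sqrt(85) / 5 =-48.50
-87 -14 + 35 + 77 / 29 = -1837 / 29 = -63.34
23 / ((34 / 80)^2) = 36800 / 289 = 127.34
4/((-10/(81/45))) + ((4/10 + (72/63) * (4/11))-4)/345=-19372/26565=-0.73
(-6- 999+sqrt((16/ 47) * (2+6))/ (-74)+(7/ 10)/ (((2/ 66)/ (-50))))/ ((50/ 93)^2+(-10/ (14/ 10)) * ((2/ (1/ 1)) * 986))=60543 * sqrt(94)/ 370743453025+6538644/ 42638695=0.15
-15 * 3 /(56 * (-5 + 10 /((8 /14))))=-9 /140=-0.06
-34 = -34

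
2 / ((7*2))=1 / 7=0.14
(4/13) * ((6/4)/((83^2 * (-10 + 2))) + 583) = 64260589/358228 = 179.38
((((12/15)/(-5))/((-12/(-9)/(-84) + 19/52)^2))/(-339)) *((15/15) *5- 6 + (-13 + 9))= -14309568/740729125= -0.02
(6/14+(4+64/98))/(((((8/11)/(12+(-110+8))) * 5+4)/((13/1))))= 320463/19208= 16.68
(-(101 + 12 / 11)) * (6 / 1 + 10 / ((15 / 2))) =-2246 / 3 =-748.67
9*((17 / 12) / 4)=51 / 16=3.19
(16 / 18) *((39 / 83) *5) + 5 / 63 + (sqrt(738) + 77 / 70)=170869 / 52290 + 3 *sqrt(82)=30.43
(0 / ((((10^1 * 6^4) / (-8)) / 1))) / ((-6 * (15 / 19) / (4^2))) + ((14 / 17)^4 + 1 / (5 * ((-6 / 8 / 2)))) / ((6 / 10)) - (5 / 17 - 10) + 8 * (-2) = -4823147 / 751689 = -6.42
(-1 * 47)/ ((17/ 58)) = -2726/ 17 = -160.35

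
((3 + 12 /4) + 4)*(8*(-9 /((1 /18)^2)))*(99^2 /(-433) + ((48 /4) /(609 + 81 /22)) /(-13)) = 133553899448640 /25291097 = 5280668.51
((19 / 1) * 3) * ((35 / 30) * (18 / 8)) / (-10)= -1197 / 80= -14.96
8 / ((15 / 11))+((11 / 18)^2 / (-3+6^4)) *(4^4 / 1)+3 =8.94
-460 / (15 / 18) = -552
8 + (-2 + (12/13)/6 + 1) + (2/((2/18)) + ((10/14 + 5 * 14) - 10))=7814/91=85.87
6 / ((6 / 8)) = 8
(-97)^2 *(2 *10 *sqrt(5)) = 188180 *sqrt(5) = 420783.27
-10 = -10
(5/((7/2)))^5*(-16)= -1600000/16807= -95.20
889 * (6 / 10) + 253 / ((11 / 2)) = 2897 / 5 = 579.40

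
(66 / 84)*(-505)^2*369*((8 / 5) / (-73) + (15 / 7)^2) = 16921125368235 / 50078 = 337895390.56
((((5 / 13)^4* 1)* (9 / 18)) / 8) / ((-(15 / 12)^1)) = -125 / 114244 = -0.00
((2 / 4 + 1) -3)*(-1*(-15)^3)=-10125 / 2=-5062.50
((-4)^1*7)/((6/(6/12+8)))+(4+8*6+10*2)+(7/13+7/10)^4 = 29719864723/856830000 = 34.69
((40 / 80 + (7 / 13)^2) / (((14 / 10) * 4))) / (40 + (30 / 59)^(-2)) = 300375 / 93412046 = 0.00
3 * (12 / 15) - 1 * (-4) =32 / 5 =6.40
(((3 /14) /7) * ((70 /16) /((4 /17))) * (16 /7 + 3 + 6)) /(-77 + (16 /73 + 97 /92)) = -33823455 /398725936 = -0.08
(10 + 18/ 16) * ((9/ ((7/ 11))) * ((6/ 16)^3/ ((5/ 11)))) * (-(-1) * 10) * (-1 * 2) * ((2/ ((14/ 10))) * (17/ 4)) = -222433695/ 100352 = -2216.53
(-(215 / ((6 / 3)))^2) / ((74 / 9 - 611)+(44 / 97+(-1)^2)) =40354425 / 2099824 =19.22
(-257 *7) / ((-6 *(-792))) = -1799 / 4752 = -0.38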